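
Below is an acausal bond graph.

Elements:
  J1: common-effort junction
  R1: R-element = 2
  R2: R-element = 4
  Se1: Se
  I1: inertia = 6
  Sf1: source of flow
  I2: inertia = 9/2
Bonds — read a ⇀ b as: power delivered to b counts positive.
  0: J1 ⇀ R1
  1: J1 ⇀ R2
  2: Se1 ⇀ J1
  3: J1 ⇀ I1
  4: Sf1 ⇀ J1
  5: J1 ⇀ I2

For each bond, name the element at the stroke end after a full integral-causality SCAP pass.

bond 0 →R1
bond 1 →R2
bond 2 →J1
bond 3 →I1
bond 4 →Sf1
bond 5 →I2

bond 2 stroke→J1  (Se1 (Se) sets effort on bond)
bond 4 stroke→Sf1  (Sf1 fixes flow; stroke at Sf1)
bond 0 stroke→R1  (0-jn J1 has e-setter on 2)
bond 1 stroke→R2  (J1 effort already set via bond 2)
bond 3 stroke→I1  (0-jn J1 has e-setter on 2)
bond 5 stroke→I2  (0-jn J1 has e-setter on 2)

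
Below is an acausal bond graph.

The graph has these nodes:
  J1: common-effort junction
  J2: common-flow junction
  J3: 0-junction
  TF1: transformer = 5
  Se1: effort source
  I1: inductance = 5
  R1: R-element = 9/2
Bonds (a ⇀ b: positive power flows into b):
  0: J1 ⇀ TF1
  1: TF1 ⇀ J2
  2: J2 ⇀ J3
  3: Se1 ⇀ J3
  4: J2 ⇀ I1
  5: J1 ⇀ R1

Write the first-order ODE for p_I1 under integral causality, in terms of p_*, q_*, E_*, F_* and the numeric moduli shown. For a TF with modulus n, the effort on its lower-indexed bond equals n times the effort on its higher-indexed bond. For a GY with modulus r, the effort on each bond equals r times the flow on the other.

bond 3 |J3  (Se1 fixes effort; stroke away)
bond 2 |J2  (J3 effort already set via bond 3)
bond 4 |I1  (prefer integral on I1)
bond 1 |J2  (J2 flow already set via bond 4)
bond 0 |TF1  (through TF1, causality passes straight; one stroke at TF1)
bond 5 |J1  (J1: last free bond brings effort in)

dp_I1/dt = -E_Se1 - 9*p_I1/250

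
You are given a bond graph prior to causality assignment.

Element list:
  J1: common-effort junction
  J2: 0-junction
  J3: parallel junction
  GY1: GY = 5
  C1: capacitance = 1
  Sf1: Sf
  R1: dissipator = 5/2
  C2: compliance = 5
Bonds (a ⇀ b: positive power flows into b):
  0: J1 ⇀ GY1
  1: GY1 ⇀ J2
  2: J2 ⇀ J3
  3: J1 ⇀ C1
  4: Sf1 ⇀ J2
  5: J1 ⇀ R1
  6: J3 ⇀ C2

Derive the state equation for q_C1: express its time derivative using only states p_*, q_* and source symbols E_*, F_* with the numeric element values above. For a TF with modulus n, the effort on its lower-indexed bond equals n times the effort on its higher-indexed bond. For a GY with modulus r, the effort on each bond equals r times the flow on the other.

dq_C1/dt = -2*q_C1/5 - q_C2/25

β4 |Sf1  (Sf1 fixes flow; stroke at Sf1)
β3 |J1  (C1 outputs effort q/C1)
β0 |GY1  (common-e at J1 fixed by 3)
β5 |R1  (common-e at J1 fixed by 3)
β1 |GY1  (through GY1, causality inverts; strokes same side of GY1)
β2 |J2  (J2 needs exactly one e-in)
β6 |J3  (closing 0-jn rule on J3)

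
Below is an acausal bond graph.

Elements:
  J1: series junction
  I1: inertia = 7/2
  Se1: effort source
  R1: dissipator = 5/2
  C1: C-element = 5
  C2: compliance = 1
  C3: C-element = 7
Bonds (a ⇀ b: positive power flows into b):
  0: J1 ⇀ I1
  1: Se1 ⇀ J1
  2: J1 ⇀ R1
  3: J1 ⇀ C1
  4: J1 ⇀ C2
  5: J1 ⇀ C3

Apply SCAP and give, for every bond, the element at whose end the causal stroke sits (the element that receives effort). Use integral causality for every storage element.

#1 stroke→J1  (Se1 (Se) sets effort on bond)
#0 stroke→I1  (I1 outputs flow p/I1)
#2 stroke→J1  (J1: bond 0 brought flow, rest push out)
#3 stroke→J1  (common-f at J1 fixed by 0)
#4 stroke→J1  (J1: bond 0 brought flow, rest push out)
#5 stroke→J1  (common-f at J1 fixed by 0)

β0 |I1
β1 |J1
β2 |J1
β3 |J1
β4 |J1
β5 |J1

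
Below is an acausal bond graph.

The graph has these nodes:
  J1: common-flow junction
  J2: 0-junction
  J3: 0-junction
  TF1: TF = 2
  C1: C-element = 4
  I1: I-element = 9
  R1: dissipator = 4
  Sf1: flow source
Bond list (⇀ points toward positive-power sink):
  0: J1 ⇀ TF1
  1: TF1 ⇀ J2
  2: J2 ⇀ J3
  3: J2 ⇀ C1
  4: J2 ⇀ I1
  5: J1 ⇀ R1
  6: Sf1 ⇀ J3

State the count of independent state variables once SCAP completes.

β6 →Sf1  (source Sf1 imposes f)
β2 →J3  (only one effort-in slot at J3)
β3 →J2  (C1 outputs effort q/C1)
β1 →TF1  (common-e at J2 fixed by 3)
β4 →I1  (common-e at J2 fixed by 3)
β0 →J1  (through TF1, causality passes straight; one stroke at TF1)
β5 →R1  (closing 1-jn rule on J1)

2  (C1, I1 all integral)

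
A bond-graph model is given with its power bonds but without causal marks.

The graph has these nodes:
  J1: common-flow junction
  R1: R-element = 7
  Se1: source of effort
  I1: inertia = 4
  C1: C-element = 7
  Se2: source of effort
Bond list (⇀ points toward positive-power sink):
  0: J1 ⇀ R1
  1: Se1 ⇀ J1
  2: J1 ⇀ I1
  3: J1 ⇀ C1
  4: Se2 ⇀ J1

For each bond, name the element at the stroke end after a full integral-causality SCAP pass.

bond 1 stroke→J1  (Se1: effort source, stroke at far end)
bond 4 stroke→J1  (Se2 fixes effort; stroke away)
bond 2 stroke→I1  (I1: I, integral causality)
bond 0 stroke→J1  (J1 flow already set via bond 2)
bond 3 stroke→J1  (common-f at J1 fixed by 2)

bond 0 |J1
bond 1 |J1
bond 2 |I1
bond 3 |J1
bond 4 |J1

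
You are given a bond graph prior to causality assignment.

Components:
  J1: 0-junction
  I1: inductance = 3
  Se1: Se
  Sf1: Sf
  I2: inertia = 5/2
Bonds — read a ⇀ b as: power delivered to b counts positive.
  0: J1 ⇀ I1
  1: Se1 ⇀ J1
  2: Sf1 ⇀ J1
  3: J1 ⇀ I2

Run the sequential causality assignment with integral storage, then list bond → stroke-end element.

β1 →J1  (source Se1 imposes e)
β2 →Sf1  (Sf1 (Sf) sets flow on bond)
β0 →I1  (J1: bond 1 brought effort, rest push out)
β3 →I2  (0-jn J1 has e-setter on 1)

β0 →I1
β1 →J1
β2 →Sf1
β3 →I2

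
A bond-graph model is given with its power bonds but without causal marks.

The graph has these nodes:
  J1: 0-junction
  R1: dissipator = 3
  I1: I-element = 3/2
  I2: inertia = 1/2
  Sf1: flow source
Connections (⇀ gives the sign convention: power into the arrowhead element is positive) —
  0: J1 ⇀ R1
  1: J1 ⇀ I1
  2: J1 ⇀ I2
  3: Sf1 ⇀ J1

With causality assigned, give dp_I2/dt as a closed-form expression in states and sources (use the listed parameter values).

dp_I2/dt = 3*F_Sf1 - 2*p_I1 - 6*p_I2

b3 stroke at Sf1  (Sf1 fixes flow; stroke at Sf1)
b1 stroke at I1  (I1 integral (f out))
b2 stroke at I2  (prefer integral on I2)
b0 stroke at J1  (closing 0-jn rule on J1)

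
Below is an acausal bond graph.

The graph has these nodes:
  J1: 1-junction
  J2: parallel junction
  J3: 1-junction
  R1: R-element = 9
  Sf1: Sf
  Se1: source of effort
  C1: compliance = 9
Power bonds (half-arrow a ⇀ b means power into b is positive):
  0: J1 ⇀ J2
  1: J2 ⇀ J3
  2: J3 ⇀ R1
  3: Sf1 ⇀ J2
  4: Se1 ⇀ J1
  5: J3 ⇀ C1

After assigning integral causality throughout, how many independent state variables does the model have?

1  (C1 all integral)

b3 →Sf1  (Sf1: flow source, stroke at near end)
b4 →J1  (source Se1 imposes e)
b0 →J2  (closing 1-jn rule on J1)
b1 →J3  (J2: bond 0 brought effort, rest push out)
b5 →J3  (C1 integral (e out))
b2 →R1  (closing 1-jn rule on J3)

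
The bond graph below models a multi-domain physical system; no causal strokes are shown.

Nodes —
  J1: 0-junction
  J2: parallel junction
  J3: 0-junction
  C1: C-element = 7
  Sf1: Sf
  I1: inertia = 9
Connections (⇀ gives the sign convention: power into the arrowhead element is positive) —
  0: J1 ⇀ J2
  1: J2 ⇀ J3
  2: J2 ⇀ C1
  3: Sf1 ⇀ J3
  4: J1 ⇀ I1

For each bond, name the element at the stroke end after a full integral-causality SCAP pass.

β0 stroke at J1
β1 stroke at J3
β2 stroke at J2
β3 stroke at Sf1
β4 stroke at I1

b3 stroke at Sf1  (Sf1: flow source, stroke at near end)
b1 stroke at J3  (J3 needs exactly one e-in)
b2 stroke at J2  (C1 outputs effort q/C1)
b0 stroke at J1  (J2: bond 2 brought effort, rest push out)
b4 stroke at I1  (J1 effort already set via bond 0)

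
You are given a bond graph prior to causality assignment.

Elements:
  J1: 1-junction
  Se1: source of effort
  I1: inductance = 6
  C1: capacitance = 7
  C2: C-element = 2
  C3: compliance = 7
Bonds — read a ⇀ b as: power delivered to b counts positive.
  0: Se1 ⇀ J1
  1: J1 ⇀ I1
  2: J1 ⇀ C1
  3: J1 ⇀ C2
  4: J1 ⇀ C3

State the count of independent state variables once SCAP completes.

4  (C1, C2, C3, I1 all integral)

b0 stroke at J1  (Se1 (Se) sets effort on bond)
b1 stroke at I1  (I1 outputs flow p/I1)
b2 stroke at J1  (J1 flow already set via bond 1)
b3 stroke at J1  (common-f at J1 fixed by 1)
b4 stroke at J1  (1-jn J1 has f-setter on 1)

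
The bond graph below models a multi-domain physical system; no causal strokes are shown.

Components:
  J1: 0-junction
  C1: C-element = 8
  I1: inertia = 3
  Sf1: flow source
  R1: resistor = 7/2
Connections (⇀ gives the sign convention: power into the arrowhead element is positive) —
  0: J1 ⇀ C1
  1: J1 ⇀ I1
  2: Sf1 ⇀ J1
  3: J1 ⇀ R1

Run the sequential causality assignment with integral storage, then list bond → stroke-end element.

b2 stroke→Sf1  (Sf1: flow source, stroke at near end)
b0 stroke→J1  (C1 integral (e out))
b1 stroke→I1  (common-e at J1 fixed by 0)
b3 stroke→R1  (common-e at J1 fixed by 0)

#0 |J1
#1 |I1
#2 |Sf1
#3 |R1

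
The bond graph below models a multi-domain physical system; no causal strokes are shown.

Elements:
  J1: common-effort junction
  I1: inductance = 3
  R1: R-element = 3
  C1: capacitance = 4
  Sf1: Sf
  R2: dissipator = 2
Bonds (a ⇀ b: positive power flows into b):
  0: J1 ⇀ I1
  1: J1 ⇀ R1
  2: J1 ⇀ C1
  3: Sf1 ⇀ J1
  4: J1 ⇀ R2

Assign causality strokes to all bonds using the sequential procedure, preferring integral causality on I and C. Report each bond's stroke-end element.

#0 →I1
#1 →R1
#2 →J1
#3 →Sf1
#4 →R2

b3 stroke at Sf1  (Sf1 fixes flow; stroke at Sf1)
b0 stroke at I1  (I1 integral (f out))
b2 stroke at J1  (C1 outputs effort q/C1)
b1 stroke at R1  (0-jn J1 has e-setter on 2)
b4 stroke at R2  (common-e at J1 fixed by 2)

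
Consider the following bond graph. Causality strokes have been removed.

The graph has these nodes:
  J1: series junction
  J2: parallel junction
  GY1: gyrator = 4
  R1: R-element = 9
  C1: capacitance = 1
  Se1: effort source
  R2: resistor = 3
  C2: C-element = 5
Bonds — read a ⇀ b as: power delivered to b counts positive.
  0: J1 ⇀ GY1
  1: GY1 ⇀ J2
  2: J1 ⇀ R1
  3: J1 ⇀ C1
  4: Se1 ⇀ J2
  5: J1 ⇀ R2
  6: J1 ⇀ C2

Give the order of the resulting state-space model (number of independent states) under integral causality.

2  (C1, C2 all integral)

#4 stroke at J2  (source Se1 imposes e)
#1 stroke at GY1  (J2: bond 4 brought effort, rest push out)
#0 stroke at GY1  (GY1 both-in/both-out from 1)
#2 stroke at J1  (common-f at J1 fixed by 0)
#3 stroke at J1  (1-jn J1 has f-setter on 0)
#5 stroke at J1  (1-jn J1 has f-setter on 0)
#6 stroke at J1  (1-jn J1 has f-setter on 0)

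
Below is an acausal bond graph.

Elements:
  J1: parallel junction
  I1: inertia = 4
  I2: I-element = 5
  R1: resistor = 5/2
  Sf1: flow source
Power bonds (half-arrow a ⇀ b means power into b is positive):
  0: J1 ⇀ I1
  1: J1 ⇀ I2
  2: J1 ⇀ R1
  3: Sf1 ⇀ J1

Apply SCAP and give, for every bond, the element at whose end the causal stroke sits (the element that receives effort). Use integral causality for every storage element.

bond 0 |I1
bond 1 |I2
bond 2 |J1
bond 3 |Sf1

β3 stroke→Sf1  (Sf1: flow source, stroke at near end)
β0 stroke→I1  (I1 outputs flow p/I1)
β1 stroke→I2  (I2: I, integral causality)
β2 stroke→J1  (J1 needs exactly one e-in)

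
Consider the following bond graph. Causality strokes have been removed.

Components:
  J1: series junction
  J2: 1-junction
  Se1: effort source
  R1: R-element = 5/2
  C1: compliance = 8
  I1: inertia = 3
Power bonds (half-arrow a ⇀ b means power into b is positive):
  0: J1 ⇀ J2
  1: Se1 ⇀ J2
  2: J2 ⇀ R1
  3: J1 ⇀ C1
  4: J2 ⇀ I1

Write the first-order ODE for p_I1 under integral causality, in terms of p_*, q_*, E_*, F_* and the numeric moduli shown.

#1 →J2  (Se1: effort source, stroke at far end)
#3 →J1  (prefer integral on C1)
#0 →J2  (closing 1-jn rule on J1)
#4 →I1  (prefer integral on I1)
#2 →J2  (1-jn J2 has f-setter on 4)

dp_I1/dt = E_Se1 - 5*p_I1/6 - q_C1/8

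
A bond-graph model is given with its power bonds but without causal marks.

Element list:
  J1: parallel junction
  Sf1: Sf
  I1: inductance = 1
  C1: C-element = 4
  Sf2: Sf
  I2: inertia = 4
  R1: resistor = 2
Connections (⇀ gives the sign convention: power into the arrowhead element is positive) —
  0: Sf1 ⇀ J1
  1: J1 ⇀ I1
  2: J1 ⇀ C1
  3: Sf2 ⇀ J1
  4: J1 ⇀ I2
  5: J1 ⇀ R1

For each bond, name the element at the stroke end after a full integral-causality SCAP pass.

b0 stroke at Sf1
b1 stroke at I1
b2 stroke at J1
b3 stroke at Sf2
b4 stroke at I2
b5 stroke at R1

bond 0 stroke at Sf1  (Sf1 fixes flow; stroke at Sf1)
bond 3 stroke at Sf2  (Sf2: flow source, stroke at near end)
bond 1 stroke at I1  (I1: I, integral causality)
bond 2 stroke at J1  (C1: C, integral causality)
bond 4 stroke at I2  (J1 effort already set via bond 2)
bond 5 stroke at R1  (0-jn J1 has e-setter on 2)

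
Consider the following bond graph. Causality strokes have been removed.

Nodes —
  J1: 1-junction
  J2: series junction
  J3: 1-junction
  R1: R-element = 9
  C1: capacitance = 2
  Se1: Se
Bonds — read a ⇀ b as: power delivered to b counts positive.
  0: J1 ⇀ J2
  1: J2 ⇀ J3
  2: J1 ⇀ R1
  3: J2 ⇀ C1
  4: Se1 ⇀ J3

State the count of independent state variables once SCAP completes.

#4 stroke at J3  (Se1 fixes effort; stroke away)
#1 stroke at J2  (closing 1-jn rule on J3)
#3 stroke at J2  (C1 integral (e out))
#0 stroke at J1  (J2 needs exactly one f-in)
#2 stroke at R1  (J1 needs exactly one f-in)

1  (C1 all integral)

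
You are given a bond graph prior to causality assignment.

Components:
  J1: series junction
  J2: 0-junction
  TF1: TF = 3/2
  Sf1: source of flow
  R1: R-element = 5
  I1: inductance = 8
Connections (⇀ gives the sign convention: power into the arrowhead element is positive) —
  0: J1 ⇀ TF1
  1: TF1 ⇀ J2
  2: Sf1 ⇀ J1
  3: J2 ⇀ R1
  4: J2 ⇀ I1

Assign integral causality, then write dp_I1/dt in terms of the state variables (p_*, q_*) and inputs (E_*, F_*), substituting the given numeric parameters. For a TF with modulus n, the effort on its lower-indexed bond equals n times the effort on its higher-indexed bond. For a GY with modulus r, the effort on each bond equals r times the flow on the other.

β2 |Sf1  (source Sf1 imposes f)
β0 |J1  (J1: bond 2 brought flow, rest push out)
β1 |TF1  (through TF1, causality passes straight; one stroke at TF1)
β4 |I1  (I1 integral (f out))
β3 |J2  (closing 0-jn rule on J2)

dp_I1/dt = 15*F_Sf1/2 - 5*p_I1/8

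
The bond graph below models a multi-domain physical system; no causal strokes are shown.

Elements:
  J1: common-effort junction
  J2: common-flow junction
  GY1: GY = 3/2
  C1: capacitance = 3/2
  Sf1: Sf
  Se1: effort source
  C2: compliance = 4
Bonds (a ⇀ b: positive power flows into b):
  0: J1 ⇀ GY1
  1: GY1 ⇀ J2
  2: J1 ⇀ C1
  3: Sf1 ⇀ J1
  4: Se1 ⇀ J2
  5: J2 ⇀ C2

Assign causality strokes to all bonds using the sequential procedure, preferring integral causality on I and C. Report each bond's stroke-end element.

bond 3 stroke at Sf1  (Sf1 fixes flow; stroke at Sf1)
bond 4 stroke at J2  (Se1 fixes effort; stroke away)
bond 2 stroke at J1  (C1 integral (e out))
bond 0 stroke at GY1  (J1 effort already set via bond 2)
bond 1 stroke at GY1  (through GY1, causality inverts; strokes same side of GY1)
bond 5 stroke at J2  (1-jn J2 has f-setter on 1)

#0 |GY1
#1 |GY1
#2 |J1
#3 |Sf1
#4 |J2
#5 |J2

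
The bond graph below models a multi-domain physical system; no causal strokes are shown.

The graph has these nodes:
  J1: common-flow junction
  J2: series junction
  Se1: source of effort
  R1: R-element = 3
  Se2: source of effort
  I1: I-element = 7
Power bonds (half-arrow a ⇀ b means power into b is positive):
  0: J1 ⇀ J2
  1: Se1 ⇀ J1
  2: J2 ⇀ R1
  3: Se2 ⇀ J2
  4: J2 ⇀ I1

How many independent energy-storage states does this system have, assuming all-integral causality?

1  (I1 all integral)

#1 →J1  (Se1 (Se) sets effort on bond)
#3 →J2  (Se2 fixes effort; stroke away)
#0 →J2  (J1: last free bond brings flow in)
#4 →I1  (prefer integral on I1)
#2 →J2  (J2 flow already set via bond 4)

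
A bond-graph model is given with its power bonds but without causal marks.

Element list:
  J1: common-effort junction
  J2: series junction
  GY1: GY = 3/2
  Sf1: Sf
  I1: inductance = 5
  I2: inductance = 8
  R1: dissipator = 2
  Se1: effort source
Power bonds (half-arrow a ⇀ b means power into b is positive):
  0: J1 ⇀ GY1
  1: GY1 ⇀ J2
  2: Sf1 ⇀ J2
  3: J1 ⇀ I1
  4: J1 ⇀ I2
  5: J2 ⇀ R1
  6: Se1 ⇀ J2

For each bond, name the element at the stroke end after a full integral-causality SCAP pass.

bond 0 stroke at J1
bond 1 stroke at J2
bond 2 stroke at Sf1
bond 3 stroke at I1
bond 4 stroke at I2
bond 5 stroke at J2
bond 6 stroke at J2

β2 |Sf1  (Sf1: flow source, stroke at near end)
β6 |J2  (Se1: effort source, stroke at far end)
β1 |J2  (J2 flow already set via bond 2)
β5 |J2  (J2: bond 2 brought flow, rest push out)
β0 |J1  (GY1: gyrator matches bond 1)
β3 |I1  (J1: bond 0 brought effort, rest push out)
β4 |I2  (J1: bond 0 brought effort, rest push out)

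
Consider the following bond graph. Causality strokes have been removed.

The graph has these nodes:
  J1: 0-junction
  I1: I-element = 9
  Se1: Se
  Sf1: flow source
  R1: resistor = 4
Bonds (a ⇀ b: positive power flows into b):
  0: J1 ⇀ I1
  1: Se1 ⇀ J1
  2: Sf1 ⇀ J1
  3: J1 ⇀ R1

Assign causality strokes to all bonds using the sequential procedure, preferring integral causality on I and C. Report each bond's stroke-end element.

bond 0 |I1
bond 1 |J1
bond 2 |Sf1
bond 3 |R1

bond 1 →J1  (Se1: effort source, stroke at far end)
bond 2 →Sf1  (source Sf1 imposes f)
bond 0 →I1  (J1 effort already set via bond 1)
bond 3 →R1  (J1 effort already set via bond 1)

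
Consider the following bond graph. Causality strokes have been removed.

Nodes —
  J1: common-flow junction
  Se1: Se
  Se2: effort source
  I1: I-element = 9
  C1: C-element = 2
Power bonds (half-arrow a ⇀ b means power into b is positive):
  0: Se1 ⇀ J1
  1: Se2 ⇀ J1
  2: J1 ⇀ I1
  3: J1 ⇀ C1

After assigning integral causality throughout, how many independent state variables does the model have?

2  (C1, I1 all integral)

b0 stroke at J1  (Se1: effort source, stroke at far end)
b1 stroke at J1  (Se2 (Se) sets effort on bond)
b2 stroke at I1  (I1 integral (f out))
b3 stroke at J1  (J1 flow already set via bond 2)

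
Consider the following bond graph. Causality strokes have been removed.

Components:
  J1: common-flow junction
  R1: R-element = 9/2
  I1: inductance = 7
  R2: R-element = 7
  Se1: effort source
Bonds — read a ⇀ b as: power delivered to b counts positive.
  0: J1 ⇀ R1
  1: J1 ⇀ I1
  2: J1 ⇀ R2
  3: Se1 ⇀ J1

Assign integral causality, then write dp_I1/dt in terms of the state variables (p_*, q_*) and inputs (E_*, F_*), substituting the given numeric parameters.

dp_I1/dt = E_Se1 - 23*p_I1/14

#3 |J1  (source Se1 imposes e)
#1 |I1  (I1 integral (f out))
#0 |J1  (common-f at J1 fixed by 1)
#2 |J1  (J1 flow already set via bond 1)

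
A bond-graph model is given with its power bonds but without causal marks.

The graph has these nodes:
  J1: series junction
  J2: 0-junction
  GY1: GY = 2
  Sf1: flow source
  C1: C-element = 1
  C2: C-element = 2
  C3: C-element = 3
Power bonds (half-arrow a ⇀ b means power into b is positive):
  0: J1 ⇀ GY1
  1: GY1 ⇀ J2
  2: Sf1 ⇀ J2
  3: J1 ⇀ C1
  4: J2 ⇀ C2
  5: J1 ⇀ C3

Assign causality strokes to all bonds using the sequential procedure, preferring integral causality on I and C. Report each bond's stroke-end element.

b2 stroke→Sf1  (Sf1 (Sf) sets flow on bond)
b3 stroke→J1  (C1 outputs effort q/C1)
b4 stroke→J2  (prefer integral on C2)
b1 stroke→GY1  (common-e at J2 fixed by 4)
b0 stroke→GY1  (GY GY1: same side as bond 1)
b5 stroke→J1  (common-f at J1 fixed by 0)

#0 stroke→GY1
#1 stroke→GY1
#2 stroke→Sf1
#3 stroke→J1
#4 stroke→J2
#5 stroke→J1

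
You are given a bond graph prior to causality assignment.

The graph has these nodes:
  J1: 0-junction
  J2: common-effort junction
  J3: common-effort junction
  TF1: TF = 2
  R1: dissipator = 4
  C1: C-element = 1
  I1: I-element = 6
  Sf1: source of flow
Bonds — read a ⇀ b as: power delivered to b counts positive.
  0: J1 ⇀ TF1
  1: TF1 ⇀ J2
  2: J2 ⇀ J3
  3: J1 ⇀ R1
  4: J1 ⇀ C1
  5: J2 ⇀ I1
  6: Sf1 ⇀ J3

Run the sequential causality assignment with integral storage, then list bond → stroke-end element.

bond 6 →Sf1  (Sf1 fixes flow; stroke at Sf1)
bond 2 →J3  (J3: last free bond brings effort in)
bond 4 →J1  (prefer integral on C1)
bond 0 →TF1  (J1 effort already set via bond 4)
bond 3 →R1  (J1 effort already set via bond 4)
bond 1 →J2  (through TF1, causality passes straight; one stroke at TF1)
bond 5 →I1  (common-e at J2 fixed by 1)

β0 stroke→TF1
β1 stroke→J2
β2 stroke→J3
β3 stroke→R1
β4 stroke→J1
β5 stroke→I1
β6 stroke→Sf1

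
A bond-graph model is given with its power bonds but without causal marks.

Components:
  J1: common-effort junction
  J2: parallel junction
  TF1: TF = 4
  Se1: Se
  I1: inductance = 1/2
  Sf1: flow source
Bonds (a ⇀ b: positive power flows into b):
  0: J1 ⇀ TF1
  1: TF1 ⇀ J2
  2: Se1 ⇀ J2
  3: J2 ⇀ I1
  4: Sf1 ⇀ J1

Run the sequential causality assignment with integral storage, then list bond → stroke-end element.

bond 2 →J2  (source Se1 imposes e)
bond 4 →Sf1  (source Sf1 imposes f)
bond 0 →J1  (only one effort-in slot at J1)
bond 1 →TF1  (common-e at J2 fixed by 2)
bond 3 →I1  (common-e at J2 fixed by 2)

#0 →J1
#1 →TF1
#2 →J2
#3 →I1
#4 →Sf1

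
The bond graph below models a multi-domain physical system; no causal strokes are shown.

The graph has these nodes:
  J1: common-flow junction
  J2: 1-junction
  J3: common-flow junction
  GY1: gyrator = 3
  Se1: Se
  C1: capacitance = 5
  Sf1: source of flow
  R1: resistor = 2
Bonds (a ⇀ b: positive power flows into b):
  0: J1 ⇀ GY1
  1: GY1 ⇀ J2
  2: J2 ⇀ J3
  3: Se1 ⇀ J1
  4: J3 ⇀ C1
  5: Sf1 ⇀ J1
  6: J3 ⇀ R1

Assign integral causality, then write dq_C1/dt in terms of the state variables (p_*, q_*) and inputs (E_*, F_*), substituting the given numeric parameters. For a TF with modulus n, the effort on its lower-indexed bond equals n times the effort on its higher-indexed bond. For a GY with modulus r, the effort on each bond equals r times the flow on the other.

bond 3 →J1  (source Se1 imposes e)
bond 5 →Sf1  (Sf1 fixes flow; stroke at Sf1)
bond 0 →J1  (1-jn J1 has f-setter on 5)
bond 1 →J2  (through GY1, causality inverts; strokes same side of GY1)
bond 2 →J3  (J2: last free bond brings flow in)
bond 4 →J3  (C1 integral (e out))
bond 6 →R1  (J3: last free bond brings flow in)

dq_C1/dt = 3*F_Sf1/2 - q_C1/10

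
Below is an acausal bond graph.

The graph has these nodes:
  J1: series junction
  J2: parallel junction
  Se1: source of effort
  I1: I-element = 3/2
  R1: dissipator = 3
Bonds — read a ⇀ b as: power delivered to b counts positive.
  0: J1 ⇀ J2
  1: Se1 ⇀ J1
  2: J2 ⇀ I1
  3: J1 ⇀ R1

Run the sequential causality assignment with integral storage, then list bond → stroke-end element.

bond 1 →J1  (Se1 (Se) sets effort on bond)
bond 2 →I1  (I1 outputs flow p/I1)
bond 0 →J2  (J2 needs exactly one e-in)
bond 3 →J1  (1-jn J1 has f-setter on 0)

bond 0 →J2
bond 1 →J1
bond 2 →I1
bond 3 →J1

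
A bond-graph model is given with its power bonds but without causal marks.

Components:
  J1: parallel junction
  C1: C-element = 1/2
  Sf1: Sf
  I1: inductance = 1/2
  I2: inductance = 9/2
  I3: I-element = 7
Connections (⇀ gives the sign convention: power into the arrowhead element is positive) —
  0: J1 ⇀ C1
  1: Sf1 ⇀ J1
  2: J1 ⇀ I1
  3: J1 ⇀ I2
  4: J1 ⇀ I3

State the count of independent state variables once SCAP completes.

4  (C1, I1, I2, I3 all integral)

bond 1 stroke→Sf1  (Sf1 fixes flow; stroke at Sf1)
bond 0 stroke→J1  (C1 outputs effort q/C1)
bond 2 stroke→I1  (J1 effort already set via bond 0)
bond 3 stroke→I2  (J1 effort already set via bond 0)
bond 4 stroke→I3  (J1: bond 0 brought effort, rest push out)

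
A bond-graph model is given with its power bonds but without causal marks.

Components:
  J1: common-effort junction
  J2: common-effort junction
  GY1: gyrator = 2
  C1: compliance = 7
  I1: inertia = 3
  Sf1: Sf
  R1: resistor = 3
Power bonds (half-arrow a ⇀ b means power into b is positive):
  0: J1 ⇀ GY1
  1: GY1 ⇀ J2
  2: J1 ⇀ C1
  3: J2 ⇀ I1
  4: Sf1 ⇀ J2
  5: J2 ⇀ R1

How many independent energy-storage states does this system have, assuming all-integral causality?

2  (C1, I1 all integral)

β4 stroke→Sf1  (Sf1: flow source, stroke at near end)
β2 stroke→J1  (prefer integral on C1)
β0 stroke→GY1  (J1 effort already set via bond 2)
β1 stroke→GY1  (GY1: gyrator matches bond 0)
β3 stroke→I1  (I1 integral (f out))
β5 stroke→J2  (J2: last free bond brings effort in)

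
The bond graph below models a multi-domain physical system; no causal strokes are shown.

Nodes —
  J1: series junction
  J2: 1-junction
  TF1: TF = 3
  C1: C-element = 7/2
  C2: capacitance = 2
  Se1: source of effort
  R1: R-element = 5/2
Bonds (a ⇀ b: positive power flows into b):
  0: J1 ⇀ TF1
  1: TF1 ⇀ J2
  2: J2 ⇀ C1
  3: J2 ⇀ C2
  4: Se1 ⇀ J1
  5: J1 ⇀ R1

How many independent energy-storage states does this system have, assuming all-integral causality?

2  (C1, C2 all integral)

b4 →J1  (Se1 fixes effort; stroke away)
b2 →J2  (C1 outputs effort q/C1)
b3 →J2  (C2 outputs effort q/C2)
b1 →TF1  (J2: last free bond brings flow in)
b0 →J1  (TF TF1: opposite of bond 1)
b5 →R1  (only one flow-in slot at J1)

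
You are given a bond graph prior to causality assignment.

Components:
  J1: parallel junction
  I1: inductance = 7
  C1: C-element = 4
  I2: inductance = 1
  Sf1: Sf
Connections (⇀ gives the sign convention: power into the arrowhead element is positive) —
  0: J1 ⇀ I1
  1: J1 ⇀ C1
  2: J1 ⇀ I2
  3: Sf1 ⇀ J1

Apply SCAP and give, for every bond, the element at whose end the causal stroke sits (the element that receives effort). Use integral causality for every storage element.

bond 3 stroke→Sf1  (Sf1 (Sf) sets flow on bond)
bond 0 stroke→I1  (I1 outputs flow p/I1)
bond 1 stroke→J1  (C1: C, integral causality)
bond 2 stroke→I2  (0-jn J1 has e-setter on 1)

b0 stroke→I1
b1 stroke→J1
b2 stroke→I2
b3 stroke→Sf1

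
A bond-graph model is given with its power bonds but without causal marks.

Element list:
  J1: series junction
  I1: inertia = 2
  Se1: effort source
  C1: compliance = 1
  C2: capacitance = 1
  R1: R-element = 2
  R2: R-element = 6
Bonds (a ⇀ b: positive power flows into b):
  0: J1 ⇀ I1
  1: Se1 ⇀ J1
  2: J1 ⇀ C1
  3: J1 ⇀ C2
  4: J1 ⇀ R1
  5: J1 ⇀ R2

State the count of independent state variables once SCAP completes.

β1 →J1  (source Se1 imposes e)
β0 →I1  (prefer integral on I1)
β2 →J1  (common-f at J1 fixed by 0)
β3 →J1  (common-f at J1 fixed by 0)
β4 →J1  (common-f at J1 fixed by 0)
β5 →J1  (J1: bond 0 brought flow, rest push out)

3  (C1, C2, I1 all integral)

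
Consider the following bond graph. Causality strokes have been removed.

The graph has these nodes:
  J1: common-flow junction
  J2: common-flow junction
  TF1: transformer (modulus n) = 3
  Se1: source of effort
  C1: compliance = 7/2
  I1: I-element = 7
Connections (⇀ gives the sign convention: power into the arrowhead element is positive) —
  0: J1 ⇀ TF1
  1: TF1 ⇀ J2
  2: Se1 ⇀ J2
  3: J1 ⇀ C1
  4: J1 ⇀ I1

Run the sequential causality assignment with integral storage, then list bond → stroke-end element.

bond 2 stroke→J2  (Se1 (Se) sets effort on bond)
bond 1 stroke→TF1  (J2: last free bond brings flow in)
bond 0 stroke→J1  (TF1 one-in-one-out from 1)
bond 3 stroke→J1  (C1: C, integral causality)
bond 4 stroke→I1  (J1 needs exactly one f-in)

b0 stroke→J1
b1 stroke→TF1
b2 stroke→J2
b3 stroke→J1
b4 stroke→I1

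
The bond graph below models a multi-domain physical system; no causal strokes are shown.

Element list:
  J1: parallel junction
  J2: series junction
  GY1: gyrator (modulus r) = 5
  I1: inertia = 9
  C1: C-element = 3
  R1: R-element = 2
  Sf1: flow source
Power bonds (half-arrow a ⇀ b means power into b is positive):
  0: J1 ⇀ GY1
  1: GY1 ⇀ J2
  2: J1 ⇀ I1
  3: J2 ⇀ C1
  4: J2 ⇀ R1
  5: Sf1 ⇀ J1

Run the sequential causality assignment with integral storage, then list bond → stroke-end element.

#5 stroke→Sf1  (source Sf1 imposes f)
#2 stroke→I1  (I1 integral (f out))
#0 stroke→J1  (J1: last free bond brings effort in)
#1 stroke→J2  (GY1: gyrator matches bond 0)
#3 stroke→J2  (prefer integral on C1)
#4 stroke→R1  (J2: last free bond brings flow in)

β0 →J1
β1 →J2
β2 →I1
β3 →J2
β4 →R1
β5 →Sf1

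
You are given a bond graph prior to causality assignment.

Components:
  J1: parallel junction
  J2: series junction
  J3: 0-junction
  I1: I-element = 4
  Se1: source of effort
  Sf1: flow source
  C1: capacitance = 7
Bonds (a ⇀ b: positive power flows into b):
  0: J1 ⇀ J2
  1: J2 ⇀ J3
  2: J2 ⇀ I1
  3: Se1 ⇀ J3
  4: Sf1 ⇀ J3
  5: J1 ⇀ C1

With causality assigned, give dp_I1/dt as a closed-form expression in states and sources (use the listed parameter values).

dp_I1/dt = -E_Se1 + q_C1/7

β3 →J3  (Se1: effort source, stroke at far end)
β4 →Sf1  (Sf1 fixes flow; stroke at Sf1)
β1 →J2  (J3: bond 3 brought effort, rest push out)
β2 →I1  (I1: I, integral causality)
β0 →J2  (J2 flow already set via bond 2)
β5 →J1  (only one effort-in slot at J1)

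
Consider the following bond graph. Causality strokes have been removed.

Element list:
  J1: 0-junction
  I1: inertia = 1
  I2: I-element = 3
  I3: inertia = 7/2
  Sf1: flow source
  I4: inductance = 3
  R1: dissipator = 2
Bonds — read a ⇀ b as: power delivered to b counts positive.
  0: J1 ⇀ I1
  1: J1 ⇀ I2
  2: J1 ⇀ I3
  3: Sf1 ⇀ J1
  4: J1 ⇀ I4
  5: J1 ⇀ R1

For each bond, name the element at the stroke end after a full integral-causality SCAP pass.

b3 |Sf1  (source Sf1 imposes f)
b0 |I1  (I1 outputs flow p/I1)
b1 |I2  (I2 integral (f out))
b2 |I3  (prefer integral on I3)
b4 |I4  (prefer integral on I4)
b5 |J1  (J1 needs exactly one e-in)

β0 stroke→I1
β1 stroke→I2
β2 stroke→I3
β3 stroke→Sf1
β4 stroke→I4
β5 stroke→J1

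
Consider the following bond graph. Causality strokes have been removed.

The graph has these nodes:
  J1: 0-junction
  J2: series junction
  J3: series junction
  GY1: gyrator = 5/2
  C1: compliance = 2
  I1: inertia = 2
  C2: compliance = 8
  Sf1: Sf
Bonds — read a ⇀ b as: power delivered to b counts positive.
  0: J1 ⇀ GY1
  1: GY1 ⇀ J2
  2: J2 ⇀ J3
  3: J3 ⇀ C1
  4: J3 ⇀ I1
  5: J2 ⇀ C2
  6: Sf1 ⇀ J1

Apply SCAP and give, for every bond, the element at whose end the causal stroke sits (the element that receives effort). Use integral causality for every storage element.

bond 0 stroke→J1
bond 1 stroke→J2
bond 2 stroke→J3
bond 3 stroke→J3
bond 4 stroke→I1
bond 5 stroke→J2
bond 6 stroke→Sf1

β6 |Sf1  (source Sf1 imposes f)
β0 |J1  (closing 0-jn rule on J1)
β1 |J2  (GY1: gyrator matches bond 0)
β3 |J3  (prefer integral on C1)
β4 |I1  (I1: I, integral causality)
β2 |J3  (common-f at J3 fixed by 4)
β5 |J2  (J2: bond 2 brought flow, rest push out)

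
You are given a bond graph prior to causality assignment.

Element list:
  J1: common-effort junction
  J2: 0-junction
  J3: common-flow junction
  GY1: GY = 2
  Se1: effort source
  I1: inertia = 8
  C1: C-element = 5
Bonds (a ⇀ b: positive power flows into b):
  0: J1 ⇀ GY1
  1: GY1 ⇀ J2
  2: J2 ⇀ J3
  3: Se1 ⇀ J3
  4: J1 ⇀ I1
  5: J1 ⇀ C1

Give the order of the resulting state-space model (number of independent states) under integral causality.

b3 stroke→J3  (source Se1 imposes e)
b2 stroke→J2  (J3: last free bond brings flow in)
b1 stroke→GY1  (common-e at J2 fixed by 2)
b0 stroke→GY1  (GY1: gyrator matches bond 1)
b4 stroke→I1  (I1 integral (f out))
b5 stroke→J1  (J1 needs exactly one e-in)

2  (C1, I1 all integral)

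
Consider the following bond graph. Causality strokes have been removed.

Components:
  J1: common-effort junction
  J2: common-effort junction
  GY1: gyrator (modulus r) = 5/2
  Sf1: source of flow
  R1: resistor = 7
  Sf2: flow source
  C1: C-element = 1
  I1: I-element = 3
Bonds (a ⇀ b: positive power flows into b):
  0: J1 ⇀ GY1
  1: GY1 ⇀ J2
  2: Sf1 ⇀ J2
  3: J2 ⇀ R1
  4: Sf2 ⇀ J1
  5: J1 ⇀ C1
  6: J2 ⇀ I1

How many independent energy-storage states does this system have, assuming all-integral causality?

b2 stroke→Sf1  (Sf1: flow source, stroke at near end)
b4 stroke→Sf2  (Sf2 (Sf) sets flow on bond)
b5 stroke→J1  (prefer integral on C1)
b0 stroke→GY1  (0-jn J1 has e-setter on 5)
b1 stroke→GY1  (GY GY1: same side as bond 0)
b6 stroke→I1  (I1 integral (f out))
b3 stroke→J2  (J2: last free bond brings effort in)

2  (C1, I1 all integral)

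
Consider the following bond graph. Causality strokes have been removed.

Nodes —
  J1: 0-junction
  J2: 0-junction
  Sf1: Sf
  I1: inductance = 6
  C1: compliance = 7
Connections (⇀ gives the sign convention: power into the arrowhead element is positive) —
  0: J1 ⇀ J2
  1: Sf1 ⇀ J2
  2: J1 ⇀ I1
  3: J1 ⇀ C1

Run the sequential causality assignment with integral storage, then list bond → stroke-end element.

b0 |J2
b1 |Sf1
b2 |I1
b3 |J1

b1 →Sf1  (Sf1 fixes flow; stroke at Sf1)
b0 →J2  (J2: last free bond brings effort in)
b2 →I1  (I1: I, integral causality)
b3 →J1  (J1: last free bond brings effort in)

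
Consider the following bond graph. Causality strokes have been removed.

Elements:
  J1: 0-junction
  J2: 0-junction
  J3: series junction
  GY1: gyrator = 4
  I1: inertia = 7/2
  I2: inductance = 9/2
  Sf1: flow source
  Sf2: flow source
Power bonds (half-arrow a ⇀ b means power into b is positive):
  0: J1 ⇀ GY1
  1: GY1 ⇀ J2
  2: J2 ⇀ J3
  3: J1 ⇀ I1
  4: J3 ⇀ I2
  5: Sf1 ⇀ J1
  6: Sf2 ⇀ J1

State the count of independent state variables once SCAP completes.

#5 stroke→Sf1  (source Sf1 imposes f)
#6 stroke→Sf2  (Sf2 (Sf) sets flow on bond)
#3 stroke→I1  (I1 outputs flow p/I1)
#0 stroke→J1  (closing 0-jn rule on J1)
#1 stroke→J2  (GY1 both-in/both-out from 0)
#2 stroke→J3  (common-e at J2 fixed by 1)
#4 stroke→I2  (only one flow-in slot at J3)

2  (I1, I2 all integral)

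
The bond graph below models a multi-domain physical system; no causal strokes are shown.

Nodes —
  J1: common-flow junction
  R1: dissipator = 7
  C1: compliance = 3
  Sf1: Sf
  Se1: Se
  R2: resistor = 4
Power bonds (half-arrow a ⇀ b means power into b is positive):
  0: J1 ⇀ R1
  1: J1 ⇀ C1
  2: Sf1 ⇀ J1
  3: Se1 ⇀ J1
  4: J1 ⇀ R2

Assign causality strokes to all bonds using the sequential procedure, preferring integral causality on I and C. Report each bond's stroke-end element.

bond 2 stroke at Sf1  (Sf1 fixes flow; stroke at Sf1)
bond 3 stroke at J1  (Se1 fixes effort; stroke away)
bond 0 stroke at J1  (common-f at J1 fixed by 2)
bond 1 stroke at J1  (1-jn J1 has f-setter on 2)
bond 4 stroke at J1  (J1: bond 2 brought flow, rest push out)

β0 stroke at J1
β1 stroke at J1
β2 stroke at Sf1
β3 stroke at J1
β4 stroke at J1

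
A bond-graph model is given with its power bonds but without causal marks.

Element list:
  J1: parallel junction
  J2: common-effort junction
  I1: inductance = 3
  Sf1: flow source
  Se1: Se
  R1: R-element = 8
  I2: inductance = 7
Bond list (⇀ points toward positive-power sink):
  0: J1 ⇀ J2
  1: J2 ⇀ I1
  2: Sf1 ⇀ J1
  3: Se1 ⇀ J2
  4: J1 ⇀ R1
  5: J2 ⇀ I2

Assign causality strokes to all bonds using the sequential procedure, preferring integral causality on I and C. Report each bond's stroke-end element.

bond 0 →J1
bond 1 →I1
bond 2 →Sf1
bond 3 →J2
bond 4 →R1
bond 5 →I2

b2 stroke at Sf1  (Sf1: flow source, stroke at near end)
b3 stroke at J2  (Se1 (Se) sets effort on bond)
b0 stroke at J1  (J2 effort already set via bond 3)
b1 stroke at I1  (common-e at J2 fixed by 3)
b5 stroke at I2  (common-e at J2 fixed by 3)
b4 stroke at R1  (J1 effort already set via bond 0)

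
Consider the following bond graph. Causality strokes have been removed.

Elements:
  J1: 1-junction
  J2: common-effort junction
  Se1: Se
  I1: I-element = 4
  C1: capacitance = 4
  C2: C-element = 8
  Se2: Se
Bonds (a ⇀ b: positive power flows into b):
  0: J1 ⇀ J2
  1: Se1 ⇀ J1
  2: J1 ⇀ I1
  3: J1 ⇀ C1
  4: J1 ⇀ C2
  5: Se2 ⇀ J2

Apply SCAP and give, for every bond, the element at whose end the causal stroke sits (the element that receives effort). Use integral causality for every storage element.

b0 |J1
b1 |J1
b2 |I1
b3 |J1
b4 |J1
b5 |J2

#1 →J1  (source Se1 imposes e)
#5 →J2  (Se2 fixes effort; stroke away)
#0 →J1  (common-e at J2 fixed by 5)
#2 →I1  (prefer integral on I1)
#3 →J1  (J1: bond 2 brought flow, rest push out)
#4 →J1  (1-jn J1 has f-setter on 2)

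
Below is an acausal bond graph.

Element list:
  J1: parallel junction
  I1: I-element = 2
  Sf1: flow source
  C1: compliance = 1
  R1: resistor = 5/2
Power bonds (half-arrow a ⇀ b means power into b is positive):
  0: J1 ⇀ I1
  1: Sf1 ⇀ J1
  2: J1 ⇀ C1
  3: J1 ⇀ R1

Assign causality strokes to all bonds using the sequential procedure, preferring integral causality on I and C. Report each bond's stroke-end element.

#0 →I1
#1 →Sf1
#2 →J1
#3 →R1

#1 stroke at Sf1  (source Sf1 imposes f)
#0 stroke at I1  (prefer integral on I1)
#2 stroke at J1  (prefer integral on C1)
#3 stroke at R1  (0-jn J1 has e-setter on 2)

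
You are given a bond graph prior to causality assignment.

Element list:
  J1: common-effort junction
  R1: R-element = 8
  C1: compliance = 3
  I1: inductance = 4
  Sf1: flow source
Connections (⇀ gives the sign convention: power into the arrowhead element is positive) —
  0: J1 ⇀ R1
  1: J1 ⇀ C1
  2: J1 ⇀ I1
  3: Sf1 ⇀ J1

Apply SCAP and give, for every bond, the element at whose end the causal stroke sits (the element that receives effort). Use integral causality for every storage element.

#0 stroke at R1
#1 stroke at J1
#2 stroke at I1
#3 stroke at Sf1

b3 stroke at Sf1  (Sf1: flow source, stroke at near end)
b1 stroke at J1  (C1 outputs effort q/C1)
b0 stroke at R1  (J1: bond 1 brought effort, rest push out)
b2 stroke at I1  (J1 effort already set via bond 1)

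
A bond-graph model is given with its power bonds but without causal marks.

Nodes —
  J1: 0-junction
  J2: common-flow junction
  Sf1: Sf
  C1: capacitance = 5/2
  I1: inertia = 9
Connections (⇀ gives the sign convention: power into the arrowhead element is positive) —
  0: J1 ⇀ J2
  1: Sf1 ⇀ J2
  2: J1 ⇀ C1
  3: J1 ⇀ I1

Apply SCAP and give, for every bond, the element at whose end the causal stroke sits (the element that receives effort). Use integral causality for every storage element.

bond 0 |J2
bond 1 |Sf1
bond 2 |J1
bond 3 |I1

b1 stroke at Sf1  (Sf1 fixes flow; stroke at Sf1)
b0 stroke at J2  (1-jn J2 has f-setter on 1)
b2 stroke at J1  (C1 outputs effort q/C1)
b3 stroke at I1  (common-e at J1 fixed by 2)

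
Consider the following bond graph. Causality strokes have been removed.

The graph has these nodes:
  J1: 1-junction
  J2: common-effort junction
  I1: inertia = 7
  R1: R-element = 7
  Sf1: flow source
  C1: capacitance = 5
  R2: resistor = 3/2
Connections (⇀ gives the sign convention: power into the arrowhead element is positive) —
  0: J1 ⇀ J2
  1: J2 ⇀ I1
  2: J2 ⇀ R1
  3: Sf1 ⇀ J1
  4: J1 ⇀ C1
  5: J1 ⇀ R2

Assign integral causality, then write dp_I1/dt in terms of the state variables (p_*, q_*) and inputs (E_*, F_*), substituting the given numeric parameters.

dp_I1/dt = 7*F_Sf1 - p_I1

β3 |Sf1  (source Sf1 imposes f)
β0 |J1  (J1: bond 3 brought flow, rest push out)
β4 |J1  (common-f at J1 fixed by 3)
β5 |J1  (J1 flow already set via bond 3)
β1 |I1  (I1 integral (f out))
β2 |J2  (closing 0-jn rule on J2)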